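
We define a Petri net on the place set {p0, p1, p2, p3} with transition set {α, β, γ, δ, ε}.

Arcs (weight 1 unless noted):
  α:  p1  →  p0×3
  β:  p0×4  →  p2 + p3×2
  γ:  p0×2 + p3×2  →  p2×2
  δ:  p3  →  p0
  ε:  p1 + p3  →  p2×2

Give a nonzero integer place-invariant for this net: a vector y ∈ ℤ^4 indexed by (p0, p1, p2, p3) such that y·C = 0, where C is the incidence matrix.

y = (p0:1, p1:3, p2:2, p3:1)

Incidence matrix C (rows=places, cols=transitions):
        α    β    γ    δ    ε
   p0   3   -4   -2    1    0
   p1  -1    0    0    0   -1
   p2   0    1    2    0    2
   p3   0    2   -2   -1   -1

Candidate y = [1, 3, 2, 1]; check y·C column-wise:
  col α: 1·3 + 3·-1 + 2·0 + 1·0 = 0
  col β: 1·-4 + 3·0 + 2·1 + 1·2 = 0
  col γ: 1·-2 + 3·0 + 2·2 + 1·-2 = 0
  col δ: 1·1 + 3·0 + 2·0 + 1·-1 = 0
  col ε: 1·0 + 3·-1 + 2·2 + 1·-1 = 0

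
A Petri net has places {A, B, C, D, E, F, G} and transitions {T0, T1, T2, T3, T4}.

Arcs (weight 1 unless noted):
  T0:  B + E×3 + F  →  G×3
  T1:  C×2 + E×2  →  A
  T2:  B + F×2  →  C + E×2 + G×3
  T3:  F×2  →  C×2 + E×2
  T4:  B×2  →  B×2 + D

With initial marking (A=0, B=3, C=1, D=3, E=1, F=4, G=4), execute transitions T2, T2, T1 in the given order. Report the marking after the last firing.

step 1: fire T2:  (A=0, B=3, C=1, D=3, E=1, F=4, G=4) → (A=0, B=2, C=2, D=3, E=3, F=2, G=7)
step 2: fire T2:  (A=0, B=2, C=2, D=3, E=3, F=2, G=7) → (A=0, B=1, C=3, D=3, E=5, F=0, G=10)
step 3: fire T1:  (A=0, B=1, C=3, D=3, E=5, F=0, G=10) → (A=1, B=1, C=1, D=3, E=3, F=0, G=10)

(A=1, B=1, C=1, D=3, E=3, F=0, G=10)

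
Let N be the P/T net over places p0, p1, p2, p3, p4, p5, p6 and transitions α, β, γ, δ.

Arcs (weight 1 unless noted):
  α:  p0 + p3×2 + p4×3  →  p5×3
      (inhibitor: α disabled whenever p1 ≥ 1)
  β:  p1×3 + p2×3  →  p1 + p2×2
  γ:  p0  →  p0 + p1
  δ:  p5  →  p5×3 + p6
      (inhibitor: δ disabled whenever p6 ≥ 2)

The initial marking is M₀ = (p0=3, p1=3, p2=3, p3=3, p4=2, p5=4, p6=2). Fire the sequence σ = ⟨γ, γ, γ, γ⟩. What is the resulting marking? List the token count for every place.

(p0=3, p1=7, p2=3, p3=3, p4=2, p5=4, p6=2)

step 1: fire γ:  (p0=3, p1=3, p2=3, p3=3, p4=2, p5=4, p6=2) → (p0=3, p1=4, p2=3, p3=3, p4=2, p5=4, p6=2)
step 2: fire γ:  (p0=3, p1=4, p2=3, p3=3, p4=2, p5=4, p6=2) → (p0=3, p1=5, p2=3, p3=3, p4=2, p5=4, p6=2)
step 3: fire γ:  (p0=3, p1=5, p2=3, p3=3, p4=2, p5=4, p6=2) → (p0=3, p1=6, p2=3, p3=3, p4=2, p5=4, p6=2)
step 4: fire γ:  (p0=3, p1=6, p2=3, p3=3, p4=2, p5=4, p6=2) → (p0=3, p1=7, p2=3, p3=3, p4=2, p5=4, p6=2)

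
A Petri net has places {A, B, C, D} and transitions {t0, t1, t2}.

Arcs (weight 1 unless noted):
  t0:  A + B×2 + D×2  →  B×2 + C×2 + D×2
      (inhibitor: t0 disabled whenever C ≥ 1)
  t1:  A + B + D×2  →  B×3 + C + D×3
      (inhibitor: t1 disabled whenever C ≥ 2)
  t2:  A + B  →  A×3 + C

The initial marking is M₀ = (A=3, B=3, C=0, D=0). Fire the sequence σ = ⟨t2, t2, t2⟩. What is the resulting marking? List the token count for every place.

(A=9, B=0, C=3, D=0)

step 1: fire t2:  (A=3, B=3, C=0, D=0) → (A=5, B=2, C=1, D=0)
step 2: fire t2:  (A=5, B=2, C=1, D=0) → (A=7, B=1, C=2, D=0)
step 3: fire t2:  (A=7, B=1, C=2, D=0) → (A=9, B=0, C=3, D=0)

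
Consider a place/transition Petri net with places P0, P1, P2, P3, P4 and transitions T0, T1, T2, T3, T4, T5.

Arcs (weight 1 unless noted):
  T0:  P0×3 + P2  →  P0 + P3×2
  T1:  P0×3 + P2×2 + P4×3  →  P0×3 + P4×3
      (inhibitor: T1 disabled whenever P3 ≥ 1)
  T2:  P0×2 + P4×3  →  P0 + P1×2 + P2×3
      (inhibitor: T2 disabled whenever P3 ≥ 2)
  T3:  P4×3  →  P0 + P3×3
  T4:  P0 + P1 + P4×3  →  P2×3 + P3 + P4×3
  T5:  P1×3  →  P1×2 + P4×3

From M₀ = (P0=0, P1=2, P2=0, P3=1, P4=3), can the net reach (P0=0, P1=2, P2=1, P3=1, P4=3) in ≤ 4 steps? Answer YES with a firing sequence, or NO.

depth 0: 1 marking
depth 1: 2 markings reached so far
depth 2: 2 markings reached so far
(frontier empty at depth 2; search complete)
target is not among the 2 markings reachable within 4 steps

NO — not reachable within 4 firings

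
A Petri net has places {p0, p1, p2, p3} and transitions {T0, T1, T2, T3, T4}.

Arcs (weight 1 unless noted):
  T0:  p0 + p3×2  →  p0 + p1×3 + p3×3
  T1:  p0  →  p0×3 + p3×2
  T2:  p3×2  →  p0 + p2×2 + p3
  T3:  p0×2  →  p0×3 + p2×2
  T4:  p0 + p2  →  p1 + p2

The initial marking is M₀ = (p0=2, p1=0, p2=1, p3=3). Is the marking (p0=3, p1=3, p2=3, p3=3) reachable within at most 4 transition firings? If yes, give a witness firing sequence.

step 1: fire T0:  (p0=2, p1=0, p2=1, p3=3) → (p0=2, p1=3, p2=1, p3=4)
step 2: fire T2:  (p0=2, p1=3, p2=1, p3=4) → (p0=3, p1=3, p2=3, p3=3)

YES — reachable via ⟨T0, T2⟩ (2 firings)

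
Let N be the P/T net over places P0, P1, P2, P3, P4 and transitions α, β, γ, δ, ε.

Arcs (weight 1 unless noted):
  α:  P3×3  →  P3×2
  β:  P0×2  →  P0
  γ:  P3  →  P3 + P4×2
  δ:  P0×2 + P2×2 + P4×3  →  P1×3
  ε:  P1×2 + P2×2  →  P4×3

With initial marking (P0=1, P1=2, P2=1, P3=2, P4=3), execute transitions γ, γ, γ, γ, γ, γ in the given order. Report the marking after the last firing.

(P0=1, P1=2, P2=1, P3=2, P4=15)

step 1: fire γ:  (P0=1, P1=2, P2=1, P3=2, P4=3) → (P0=1, P1=2, P2=1, P3=2, P4=5)
step 2: fire γ:  (P0=1, P1=2, P2=1, P3=2, P4=5) → (P0=1, P1=2, P2=1, P3=2, P4=7)
step 3: fire γ:  (P0=1, P1=2, P2=1, P3=2, P4=7) → (P0=1, P1=2, P2=1, P3=2, P4=9)
step 4: fire γ:  (P0=1, P1=2, P2=1, P3=2, P4=9) → (P0=1, P1=2, P2=1, P3=2, P4=11)
step 5: fire γ:  (P0=1, P1=2, P2=1, P3=2, P4=11) → (P0=1, P1=2, P2=1, P3=2, P4=13)
step 6: fire γ:  (P0=1, P1=2, P2=1, P3=2, P4=13) → (P0=1, P1=2, P2=1, P3=2, P4=15)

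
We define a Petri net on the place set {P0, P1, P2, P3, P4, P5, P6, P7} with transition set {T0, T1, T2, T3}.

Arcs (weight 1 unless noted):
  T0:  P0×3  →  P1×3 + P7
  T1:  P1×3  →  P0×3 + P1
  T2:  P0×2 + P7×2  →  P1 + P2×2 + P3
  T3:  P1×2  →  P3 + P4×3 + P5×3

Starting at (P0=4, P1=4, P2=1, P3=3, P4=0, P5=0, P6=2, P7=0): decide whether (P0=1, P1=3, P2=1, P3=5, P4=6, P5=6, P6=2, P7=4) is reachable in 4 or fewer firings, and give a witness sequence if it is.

NO — not reachable within 4 firings

depth 0: 1 marking
depth 1: 4 markings reached so far
depth 2: 8 markings reached so far
depth 3: 12 markings reached so far
depth 4: 18 markings reached so far
target is not among the 18 markings reachable within 4 steps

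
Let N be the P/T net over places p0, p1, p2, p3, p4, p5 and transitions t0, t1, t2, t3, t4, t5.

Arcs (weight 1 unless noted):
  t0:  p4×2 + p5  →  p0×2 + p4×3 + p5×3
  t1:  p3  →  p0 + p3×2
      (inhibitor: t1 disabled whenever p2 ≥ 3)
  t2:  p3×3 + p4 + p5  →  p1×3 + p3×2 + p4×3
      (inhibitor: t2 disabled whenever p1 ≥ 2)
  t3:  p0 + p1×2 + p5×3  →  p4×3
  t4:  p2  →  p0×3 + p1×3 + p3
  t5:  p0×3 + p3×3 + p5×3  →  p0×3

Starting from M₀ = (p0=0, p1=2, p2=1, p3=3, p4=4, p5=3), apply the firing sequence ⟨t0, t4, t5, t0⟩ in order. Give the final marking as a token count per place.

(p0=7, p1=5, p2=0, p3=1, p4=6, p5=4)

step 1: fire t0:  (p0=0, p1=2, p2=1, p3=3, p4=4, p5=3) → (p0=2, p1=2, p2=1, p3=3, p4=5, p5=5)
step 2: fire t4:  (p0=2, p1=2, p2=1, p3=3, p4=5, p5=5) → (p0=5, p1=5, p2=0, p3=4, p4=5, p5=5)
step 3: fire t5:  (p0=5, p1=5, p2=0, p3=4, p4=5, p5=5) → (p0=5, p1=5, p2=0, p3=1, p4=5, p5=2)
step 4: fire t0:  (p0=5, p1=5, p2=0, p3=1, p4=5, p5=2) → (p0=7, p1=5, p2=0, p3=1, p4=6, p5=4)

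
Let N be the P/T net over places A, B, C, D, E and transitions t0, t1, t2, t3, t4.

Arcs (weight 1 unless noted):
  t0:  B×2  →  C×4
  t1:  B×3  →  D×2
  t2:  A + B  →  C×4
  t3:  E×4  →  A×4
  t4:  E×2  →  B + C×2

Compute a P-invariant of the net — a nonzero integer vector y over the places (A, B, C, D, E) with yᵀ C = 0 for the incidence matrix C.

Incidence matrix C (rows=places, cols=transitions):
       t0   t1   t2   t3   t4
    A   0    0   -1    4    0
    B  -2   -3   -1    0    1
    C   4    0    4    0    2
    D   0    2    0    0    0
    E   0    0    0   -4   -2

Candidate y = [2, 2, 1, 3, 2]; check y·C column-wise:
  col t0: 2·0 + 2·-2 + 1·4 + 3·0 + 2·0 = 0
  col t1: 2·0 + 2·-3 + 1·0 + 3·2 + 2·0 = 0
  col t2: 2·-1 + 2·-1 + 1·4 + 3·0 + 2·0 = 0
  col t3: 2·4 + 2·0 + 1·0 + 3·0 + 2·-4 = 0
  col t4: 2·0 + 2·1 + 1·2 + 3·0 + 2·-2 = 0

y = (A:2, B:2, C:1, D:3, E:2)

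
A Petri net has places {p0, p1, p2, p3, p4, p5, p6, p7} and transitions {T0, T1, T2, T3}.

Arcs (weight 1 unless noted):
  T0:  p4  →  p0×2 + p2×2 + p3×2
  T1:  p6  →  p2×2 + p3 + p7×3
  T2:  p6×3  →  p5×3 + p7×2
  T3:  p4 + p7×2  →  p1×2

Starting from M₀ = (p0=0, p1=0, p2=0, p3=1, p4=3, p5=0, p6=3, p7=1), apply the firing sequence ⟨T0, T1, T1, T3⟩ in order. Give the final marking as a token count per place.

(p0=2, p1=2, p2=6, p3=5, p4=1, p5=0, p6=1, p7=5)

step 1: fire T0:  (p0=0, p1=0, p2=0, p3=1, p4=3, p5=0, p6=3, p7=1) → (p0=2, p1=0, p2=2, p3=3, p4=2, p5=0, p6=3, p7=1)
step 2: fire T1:  (p0=2, p1=0, p2=2, p3=3, p4=2, p5=0, p6=3, p7=1) → (p0=2, p1=0, p2=4, p3=4, p4=2, p5=0, p6=2, p7=4)
step 3: fire T1:  (p0=2, p1=0, p2=4, p3=4, p4=2, p5=0, p6=2, p7=4) → (p0=2, p1=0, p2=6, p3=5, p4=2, p5=0, p6=1, p7=7)
step 4: fire T3:  (p0=2, p1=0, p2=6, p3=5, p4=2, p5=0, p6=1, p7=7) → (p0=2, p1=2, p2=6, p3=5, p4=1, p5=0, p6=1, p7=5)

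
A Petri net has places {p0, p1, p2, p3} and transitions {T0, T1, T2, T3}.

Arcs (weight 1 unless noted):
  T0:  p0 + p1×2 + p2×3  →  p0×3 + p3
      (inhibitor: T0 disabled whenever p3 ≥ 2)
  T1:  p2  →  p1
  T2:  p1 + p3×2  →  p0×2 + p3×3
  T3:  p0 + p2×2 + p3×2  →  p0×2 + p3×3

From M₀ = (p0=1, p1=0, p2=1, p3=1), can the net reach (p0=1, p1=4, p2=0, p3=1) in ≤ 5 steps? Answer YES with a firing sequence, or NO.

NO — not reachable within 5 firings

depth 0: 1 marking
depth 1: 2 markings reached so far
depth 2: 2 markings reached so far
(frontier empty at depth 2; search complete)
target is not among the 2 markings reachable within 5 steps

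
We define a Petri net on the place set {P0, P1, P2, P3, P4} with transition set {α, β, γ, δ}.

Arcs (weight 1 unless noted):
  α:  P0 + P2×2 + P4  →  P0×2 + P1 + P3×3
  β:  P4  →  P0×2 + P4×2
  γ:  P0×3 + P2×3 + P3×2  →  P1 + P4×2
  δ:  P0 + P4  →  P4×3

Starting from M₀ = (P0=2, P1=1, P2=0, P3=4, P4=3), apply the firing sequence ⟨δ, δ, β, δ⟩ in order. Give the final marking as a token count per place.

(P0=1, P1=1, P2=0, P3=4, P4=10)

step 1: fire δ:  (P0=2, P1=1, P2=0, P3=4, P4=3) → (P0=1, P1=1, P2=0, P3=4, P4=5)
step 2: fire δ:  (P0=1, P1=1, P2=0, P3=4, P4=5) → (P0=0, P1=1, P2=0, P3=4, P4=7)
step 3: fire β:  (P0=0, P1=1, P2=0, P3=4, P4=7) → (P0=2, P1=1, P2=0, P3=4, P4=8)
step 4: fire δ:  (P0=2, P1=1, P2=0, P3=4, P4=8) → (P0=1, P1=1, P2=0, P3=4, P4=10)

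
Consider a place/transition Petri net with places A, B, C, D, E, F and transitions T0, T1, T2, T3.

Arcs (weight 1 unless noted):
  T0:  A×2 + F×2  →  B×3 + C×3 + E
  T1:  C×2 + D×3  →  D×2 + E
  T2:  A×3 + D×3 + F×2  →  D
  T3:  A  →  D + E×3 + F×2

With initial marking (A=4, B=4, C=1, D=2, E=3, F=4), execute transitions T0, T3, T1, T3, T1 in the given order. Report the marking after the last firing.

(A=0, B=7, C=0, D=2, E=12, F=6)

step 1: fire T0:  (A=4, B=4, C=1, D=2, E=3, F=4) → (A=2, B=7, C=4, D=2, E=4, F=2)
step 2: fire T3:  (A=2, B=7, C=4, D=2, E=4, F=2) → (A=1, B=7, C=4, D=3, E=7, F=4)
step 3: fire T1:  (A=1, B=7, C=4, D=3, E=7, F=4) → (A=1, B=7, C=2, D=2, E=8, F=4)
step 4: fire T3:  (A=1, B=7, C=2, D=2, E=8, F=4) → (A=0, B=7, C=2, D=3, E=11, F=6)
step 5: fire T1:  (A=0, B=7, C=2, D=3, E=11, F=6) → (A=0, B=7, C=0, D=2, E=12, F=6)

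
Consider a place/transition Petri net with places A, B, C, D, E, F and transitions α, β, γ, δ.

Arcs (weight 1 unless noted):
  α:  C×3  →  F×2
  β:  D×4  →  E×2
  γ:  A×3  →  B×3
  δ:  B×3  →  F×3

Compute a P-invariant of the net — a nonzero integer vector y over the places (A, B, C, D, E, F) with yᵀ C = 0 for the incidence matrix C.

Incidence matrix C (rows=places, cols=transitions):
        α    β    γ    δ
    A   0    0   -3    0
    B   0    0    3   -3
    C  -3    0    0    0
    D   0   -4    0    0
    E   0    2    0    0
    F   2    0    0    3

Candidate y = [0, 0, 0, 1, 2, 0]; check y·C column-wise:
  col α: 0·-3 + 1·0 + 2·0 + 0·2 = 0
  col β: 1·-4 + 2·2 = 0
  col γ: 0·-3 + 0·3 + 1·0 + 2·0 = 0
  col δ: 0·-3 + 1·0 + 2·0 + 0·3 = 0

y = (A:0, B:0, C:0, D:1, E:2, F:0)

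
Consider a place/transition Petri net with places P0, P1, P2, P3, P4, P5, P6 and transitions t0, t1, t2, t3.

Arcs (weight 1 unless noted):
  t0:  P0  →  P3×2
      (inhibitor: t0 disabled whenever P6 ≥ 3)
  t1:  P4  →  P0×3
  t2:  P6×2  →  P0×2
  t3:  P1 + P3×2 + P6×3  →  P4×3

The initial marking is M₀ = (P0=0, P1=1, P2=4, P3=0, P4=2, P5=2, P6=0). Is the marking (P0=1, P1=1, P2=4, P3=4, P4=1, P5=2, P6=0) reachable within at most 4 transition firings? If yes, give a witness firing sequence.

YES — reachable via ⟨t1, t0, t0⟩ (3 firings)

step 1: fire t1:  (P0=0, P1=1, P2=4, P3=0, P4=2, P5=2, P6=0) → (P0=3, P1=1, P2=4, P3=0, P4=1, P5=2, P6=0)
step 2: fire t0:  (P0=3, P1=1, P2=4, P3=0, P4=1, P5=2, P6=0) → (P0=2, P1=1, P2=4, P3=2, P4=1, P5=2, P6=0)
step 3: fire t0:  (P0=2, P1=1, P2=4, P3=2, P4=1, P5=2, P6=0) → (P0=1, P1=1, P2=4, P3=4, P4=1, P5=2, P6=0)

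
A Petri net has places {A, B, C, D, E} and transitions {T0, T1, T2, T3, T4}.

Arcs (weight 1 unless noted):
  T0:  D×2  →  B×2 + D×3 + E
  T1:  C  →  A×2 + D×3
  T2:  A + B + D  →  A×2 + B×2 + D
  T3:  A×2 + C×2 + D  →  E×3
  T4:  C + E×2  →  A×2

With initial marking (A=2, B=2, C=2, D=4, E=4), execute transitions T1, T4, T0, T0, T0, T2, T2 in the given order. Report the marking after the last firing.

step 1: fire T1:  (A=2, B=2, C=2, D=4, E=4) → (A=4, B=2, C=1, D=7, E=4)
step 2: fire T4:  (A=4, B=2, C=1, D=7, E=4) → (A=6, B=2, C=0, D=7, E=2)
step 3: fire T0:  (A=6, B=2, C=0, D=7, E=2) → (A=6, B=4, C=0, D=8, E=3)
step 4: fire T0:  (A=6, B=4, C=0, D=8, E=3) → (A=6, B=6, C=0, D=9, E=4)
step 5: fire T0:  (A=6, B=6, C=0, D=9, E=4) → (A=6, B=8, C=0, D=10, E=5)
step 6: fire T2:  (A=6, B=8, C=0, D=10, E=5) → (A=7, B=9, C=0, D=10, E=5)
step 7: fire T2:  (A=7, B=9, C=0, D=10, E=5) → (A=8, B=10, C=0, D=10, E=5)

(A=8, B=10, C=0, D=10, E=5)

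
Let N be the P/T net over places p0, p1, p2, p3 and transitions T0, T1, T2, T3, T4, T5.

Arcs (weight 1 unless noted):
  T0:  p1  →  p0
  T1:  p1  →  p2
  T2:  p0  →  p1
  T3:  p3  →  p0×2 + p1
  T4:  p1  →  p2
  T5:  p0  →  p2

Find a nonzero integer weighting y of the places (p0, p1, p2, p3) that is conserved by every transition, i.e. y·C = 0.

y = (p0:1, p1:1, p2:1, p3:3)

Incidence matrix C (rows=places, cols=transitions):
       T0   T1   T2   T3   T4   T5
   p0   1    0   -1    2    0   -1
   p1  -1   -1    1    1   -1    0
   p2   0    1    0    0    1    1
   p3   0    0    0   -1    0    0

Candidate y = [1, 1, 1, 3]; check y·C column-wise:
  col T0: 1·1 + 1·-1 + 1·0 + 3·0 = 0
  col T1: 1·0 + 1·-1 + 1·1 + 3·0 = 0
  col T2: 1·-1 + 1·1 + 1·0 + 3·0 = 0
  col T3: 1·2 + 1·1 + 1·0 + 3·-1 = 0
  col T4: 1·0 + 1·-1 + 1·1 + 3·0 = 0
  col T5: 1·-1 + 1·0 + 1·1 + 3·0 = 0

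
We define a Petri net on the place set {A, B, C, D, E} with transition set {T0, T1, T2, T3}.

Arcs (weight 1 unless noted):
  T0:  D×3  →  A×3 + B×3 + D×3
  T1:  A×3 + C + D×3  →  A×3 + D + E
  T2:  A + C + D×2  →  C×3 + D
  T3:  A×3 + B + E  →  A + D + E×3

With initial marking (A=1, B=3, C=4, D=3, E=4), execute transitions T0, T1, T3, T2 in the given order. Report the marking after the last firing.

step 1: fire T0:  (A=1, B=3, C=4, D=3, E=4) → (A=4, B=6, C=4, D=3, E=4)
step 2: fire T1:  (A=4, B=6, C=4, D=3, E=4) → (A=4, B=6, C=3, D=1, E=5)
step 3: fire T3:  (A=4, B=6, C=3, D=1, E=5) → (A=2, B=5, C=3, D=2, E=7)
step 4: fire T2:  (A=2, B=5, C=3, D=2, E=7) → (A=1, B=5, C=5, D=1, E=7)

(A=1, B=5, C=5, D=1, E=7)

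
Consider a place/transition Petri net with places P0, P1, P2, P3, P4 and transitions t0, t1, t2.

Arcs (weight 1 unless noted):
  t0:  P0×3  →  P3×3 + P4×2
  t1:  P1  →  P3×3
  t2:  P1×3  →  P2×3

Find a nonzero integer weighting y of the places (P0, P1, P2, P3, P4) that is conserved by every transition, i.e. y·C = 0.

y = (P0:1, P1:3, P2:3, P3:1, P4:0)

Incidence matrix C (rows=places, cols=transitions):
       t0   t1   t2
   P0  -3    0    0
   P1   0   -1   -3
   P2   0    0    3
   P3   3    3    0
   P4   2    0    0

Candidate y = [1, 3, 3, 1, 0]; check y·C column-wise:
  col t0: 1·-3 + 3·0 + 3·0 + 1·3 + 0·2 = 0
  col t1: 1·0 + 3·-1 + 3·0 + 1·3 = 0
  col t2: 1·0 + 3·-3 + 3·3 + 1·0 = 0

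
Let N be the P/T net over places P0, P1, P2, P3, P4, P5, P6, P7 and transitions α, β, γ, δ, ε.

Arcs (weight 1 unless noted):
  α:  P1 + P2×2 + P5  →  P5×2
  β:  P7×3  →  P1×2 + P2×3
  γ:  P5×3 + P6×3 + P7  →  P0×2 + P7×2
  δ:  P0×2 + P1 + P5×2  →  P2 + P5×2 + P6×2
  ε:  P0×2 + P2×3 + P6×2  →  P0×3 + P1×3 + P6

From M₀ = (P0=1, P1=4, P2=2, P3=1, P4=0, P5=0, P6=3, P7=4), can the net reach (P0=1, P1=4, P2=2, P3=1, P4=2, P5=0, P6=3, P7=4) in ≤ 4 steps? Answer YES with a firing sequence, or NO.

NO — not reachable within 4 firings

depth 0: 1 marking
depth 1: 2 markings reached so far
depth 2: 2 markings reached so far
(frontier empty at depth 2; search complete)
target is not among the 2 markings reachable within 4 steps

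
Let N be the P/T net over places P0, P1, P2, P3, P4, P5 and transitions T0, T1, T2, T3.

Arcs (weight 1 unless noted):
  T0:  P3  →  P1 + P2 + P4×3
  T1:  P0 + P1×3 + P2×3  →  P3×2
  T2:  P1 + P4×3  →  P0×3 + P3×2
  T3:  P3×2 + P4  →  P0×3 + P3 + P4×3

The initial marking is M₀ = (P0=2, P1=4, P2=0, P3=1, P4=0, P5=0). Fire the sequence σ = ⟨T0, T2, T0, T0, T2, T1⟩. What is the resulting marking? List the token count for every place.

(P0=7, P1=2, P2=0, P3=4, P4=3, P5=0)

step 1: fire T0:  (P0=2, P1=4, P2=0, P3=1, P4=0, P5=0) → (P0=2, P1=5, P2=1, P3=0, P4=3, P5=0)
step 2: fire T2:  (P0=2, P1=5, P2=1, P3=0, P4=3, P5=0) → (P0=5, P1=4, P2=1, P3=2, P4=0, P5=0)
step 3: fire T0:  (P0=5, P1=4, P2=1, P3=2, P4=0, P5=0) → (P0=5, P1=5, P2=2, P3=1, P4=3, P5=0)
step 4: fire T0:  (P0=5, P1=5, P2=2, P3=1, P4=3, P5=0) → (P0=5, P1=6, P2=3, P3=0, P4=6, P5=0)
step 5: fire T2:  (P0=5, P1=6, P2=3, P3=0, P4=6, P5=0) → (P0=8, P1=5, P2=3, P3=2, P4=3, P5=0)
step 6: fire T1:  (P0=8, P1=5, P2=3, P3=2, P4=3, P5=0) → (P0=7, P1=2, P2=0, P3=4, P4=3, P5=0)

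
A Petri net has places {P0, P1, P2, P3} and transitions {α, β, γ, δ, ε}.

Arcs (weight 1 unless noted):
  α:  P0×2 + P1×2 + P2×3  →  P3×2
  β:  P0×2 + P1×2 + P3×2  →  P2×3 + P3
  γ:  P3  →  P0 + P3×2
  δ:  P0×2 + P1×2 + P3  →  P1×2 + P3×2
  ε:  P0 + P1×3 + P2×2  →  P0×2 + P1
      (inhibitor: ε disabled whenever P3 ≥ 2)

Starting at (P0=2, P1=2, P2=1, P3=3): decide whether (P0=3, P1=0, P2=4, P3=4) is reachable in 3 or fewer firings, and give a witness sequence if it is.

NO — not reachable within 3 firings

depth 0: 1 marking
depth 1: 4 markings reached so far
depth 2: 7 markings reached so far
depth 3: 10 markings reached so far
target is not among the 10 markings reachable within 3 steps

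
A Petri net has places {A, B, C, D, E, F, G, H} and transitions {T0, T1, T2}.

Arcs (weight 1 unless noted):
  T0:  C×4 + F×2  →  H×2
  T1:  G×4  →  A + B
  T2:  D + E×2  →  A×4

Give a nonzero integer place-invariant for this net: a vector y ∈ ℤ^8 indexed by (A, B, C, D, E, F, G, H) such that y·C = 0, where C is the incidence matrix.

y = (A:1, B:-1, C:0, D:4, E:0, F:0, G:0, H:0)

Incidence matrix C (rows=places, cols=transitions):
       T0   T1   T2
    A   0    1    4
    B   0    1    0
    C  -4    0    0
    D   0    0   -1
    E   0    0   -2
    F  -2    0    0
    G   0   -4    0
    H   2    0    0

Candidate y = [1, -1, 0, 4, 0, 0, 0, 0]; check y·C column-wise:
  col T0: 1·0 + -1·0 + 0·-4 + 4·0 + 0·-2 + 0·2 = 0
  col T1: 1·1 + -1·1 + 4·0 + 0·-4 = 0
  col T2: 1·4 + -1·0 + 4·-1 + 0·-2 = 0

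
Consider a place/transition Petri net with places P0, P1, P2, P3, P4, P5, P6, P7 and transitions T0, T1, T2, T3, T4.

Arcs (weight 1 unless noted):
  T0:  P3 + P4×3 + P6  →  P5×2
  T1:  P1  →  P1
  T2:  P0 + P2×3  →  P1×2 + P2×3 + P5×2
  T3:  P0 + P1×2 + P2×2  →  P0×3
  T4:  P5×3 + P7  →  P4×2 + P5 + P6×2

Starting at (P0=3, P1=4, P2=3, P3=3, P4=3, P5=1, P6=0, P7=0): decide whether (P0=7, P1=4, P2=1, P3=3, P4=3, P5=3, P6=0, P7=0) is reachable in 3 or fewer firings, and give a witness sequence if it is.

NO — not reachable within 3 firings

depth 0: 1 marking
depth 1: 3 markings reached so far
depth 2: 5 markings reached so far
depth 3: 7 markings reached so far
target is not among the 7 markings reachable within 3 steps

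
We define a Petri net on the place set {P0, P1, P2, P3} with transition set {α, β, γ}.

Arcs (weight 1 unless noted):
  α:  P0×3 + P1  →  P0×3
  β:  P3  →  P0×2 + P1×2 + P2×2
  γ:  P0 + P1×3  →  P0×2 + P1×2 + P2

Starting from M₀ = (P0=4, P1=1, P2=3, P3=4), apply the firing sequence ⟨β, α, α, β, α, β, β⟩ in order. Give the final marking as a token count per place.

(P0=12, P1=6, P2=11, P3=0)

step 1: fire β:  (P0=4, P1=1, P2=3, P3=4) → (P0=6, P1=3, P2=5, P3=3)
step 2: fire α:  (P0=6, P1=3, P2=5, P3=3) → (P0=6, P1=2, P2=5, P3=3)
step 3: fire α:  (P0=6, P1=2, P2=5, P3=3) → (P0=6, P1=1, P2=5, P3=3)
step 4: fire β:  (P0=6, P1=1, P2=5, P3=3) → (P0=8, P1=3, P2=7, P3=2)
step 5: fire α:  (P0=8, P1=3, P2=7, P3=2) → (P0=8, P1=2, P2=7, P3=2)
step 6: fire β:  (P0=8, P1=2, P2=7, P3=2) → (P0=10, P1=4, P2=9, P3=1)
step 7: fire β:  (P0=10, P1=4, P2=9, P3=1) → (P0=12, P1=6, P2=11, P3=0)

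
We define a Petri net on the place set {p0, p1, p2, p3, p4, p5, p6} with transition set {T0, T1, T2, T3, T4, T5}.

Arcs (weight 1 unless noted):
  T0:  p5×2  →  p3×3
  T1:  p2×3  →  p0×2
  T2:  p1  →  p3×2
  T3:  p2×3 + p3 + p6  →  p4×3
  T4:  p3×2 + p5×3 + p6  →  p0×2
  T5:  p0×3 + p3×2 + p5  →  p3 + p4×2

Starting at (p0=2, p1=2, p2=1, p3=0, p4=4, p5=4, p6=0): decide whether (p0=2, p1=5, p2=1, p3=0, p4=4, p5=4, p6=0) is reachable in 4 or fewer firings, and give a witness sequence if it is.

NO — not reachable within 4 firings

depth 0: 1 marking
depth 1: 3 markings reached so far
depth 2: 6 markings reached so far
depth 3: 8 markings reached so far
depth 4: 9 markings reached so far
target is not among the 9 markings reachable within 4 steps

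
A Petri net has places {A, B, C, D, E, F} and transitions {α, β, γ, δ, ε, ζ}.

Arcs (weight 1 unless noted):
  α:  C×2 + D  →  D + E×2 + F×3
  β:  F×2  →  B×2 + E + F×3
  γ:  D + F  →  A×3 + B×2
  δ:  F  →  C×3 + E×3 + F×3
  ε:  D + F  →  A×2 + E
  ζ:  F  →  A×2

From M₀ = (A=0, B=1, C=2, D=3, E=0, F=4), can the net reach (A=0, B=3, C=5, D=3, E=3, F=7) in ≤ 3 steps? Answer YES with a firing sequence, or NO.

depth 0: 1 marking
depth 1: 7 markings reached so far
depth 2: 27 markings reached so far
depth 3: 78 markings reached so far
target is not among the 78 markings reachable within 3 steps

NO — not reachable within 3 firings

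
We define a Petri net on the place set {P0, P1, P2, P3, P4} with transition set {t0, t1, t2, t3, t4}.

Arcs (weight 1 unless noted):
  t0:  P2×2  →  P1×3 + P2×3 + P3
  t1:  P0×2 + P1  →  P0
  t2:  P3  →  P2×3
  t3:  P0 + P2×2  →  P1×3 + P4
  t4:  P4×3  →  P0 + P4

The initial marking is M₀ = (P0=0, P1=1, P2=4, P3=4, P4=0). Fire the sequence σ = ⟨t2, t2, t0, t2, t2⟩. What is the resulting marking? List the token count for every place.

(P0=0, P1=4, P2=17, P3=1, P4=0)

step 1: fire t2:  (P0=0, P1=1, P2=4, P3=4, P4=0) → (P0=0, P1=1, P2=7, P3=3, P4=0)
step 2: fire t2:  (P0=0, P1=1, P2=7, P3=3, P4=0) → (P0=0, P1=1, P2=10, P3=2, P4=0)
step 3: fire t0:  (P0=0, P1=1, P2=10, P3=2, P4=0) → (P0=0, P1=4, P2=11, P3=3, P4=0)
step 4: fire t2:  (P0=0, P1=4, P2=11, P3=3, P4=0) → (P0=0, P1=4, P2=14, P3=2, P4=0)
step 5: fire t2:  (P0=0, P1=4, P2=14, P3=2, P4=0) → (P0=0, P1=4, P2=17, P3=1, P4=0)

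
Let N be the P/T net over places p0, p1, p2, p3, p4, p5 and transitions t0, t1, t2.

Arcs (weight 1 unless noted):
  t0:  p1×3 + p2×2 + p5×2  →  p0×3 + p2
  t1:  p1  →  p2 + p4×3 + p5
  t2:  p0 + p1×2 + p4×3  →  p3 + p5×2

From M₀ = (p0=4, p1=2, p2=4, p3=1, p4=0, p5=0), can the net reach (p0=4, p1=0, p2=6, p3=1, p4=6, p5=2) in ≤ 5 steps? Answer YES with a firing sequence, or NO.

YES — reachable via ⟨t1, t1⟩ (2 firings)

step 1: fire t1:  (p0=4, p1=2, p2=4, p3=1, p4=0, p5=0) → (p0=4, p1=1, p2=5, p3=1, p4=3, p5=1)
step 2: fire t1:  (p0=4, p1=1, p2=5, p3=1, p4=3, p5=1) → (p0=4, p1=0, p2=6, p3=1, p4=6, p5=2)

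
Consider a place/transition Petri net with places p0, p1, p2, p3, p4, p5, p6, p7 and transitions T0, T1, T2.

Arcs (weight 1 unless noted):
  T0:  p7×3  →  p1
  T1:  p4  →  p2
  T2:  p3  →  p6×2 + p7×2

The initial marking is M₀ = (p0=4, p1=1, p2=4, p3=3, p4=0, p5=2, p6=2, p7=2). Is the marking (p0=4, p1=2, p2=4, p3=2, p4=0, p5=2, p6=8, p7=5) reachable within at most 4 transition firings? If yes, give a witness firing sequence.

NO — not reachable within 4 firings

depth 0: 1 marking
depth 1: 2 markings reached so far
depth 2: 4 markings reached so far
depth 3: 6 markings reached so far
depth 4: 8 markings reached so far
target is not among the 8 markings reachable within 4 steps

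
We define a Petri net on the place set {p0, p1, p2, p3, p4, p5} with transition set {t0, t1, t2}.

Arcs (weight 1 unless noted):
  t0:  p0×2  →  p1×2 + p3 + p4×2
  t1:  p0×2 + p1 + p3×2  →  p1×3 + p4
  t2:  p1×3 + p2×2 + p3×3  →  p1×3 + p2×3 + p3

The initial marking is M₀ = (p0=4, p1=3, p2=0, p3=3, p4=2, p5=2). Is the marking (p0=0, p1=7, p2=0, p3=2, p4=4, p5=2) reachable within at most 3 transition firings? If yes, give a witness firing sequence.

depth 0: 1 marking
depth 1: 3 markings reached so far
depth 2: 5 markings reached so far
depth 3: 5 markings reached so far
(frontier empty at depth 3; search complete)
target is not among the 5 markings reachable within 3 steps

NO — not reachable within 3 firings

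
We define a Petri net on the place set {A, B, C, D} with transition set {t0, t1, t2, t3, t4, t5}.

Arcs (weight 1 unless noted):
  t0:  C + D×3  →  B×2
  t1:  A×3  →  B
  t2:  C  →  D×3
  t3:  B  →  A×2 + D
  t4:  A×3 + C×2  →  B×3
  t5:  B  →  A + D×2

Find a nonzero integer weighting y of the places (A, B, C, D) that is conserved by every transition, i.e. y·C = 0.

y = (A:1, B:3, C:3, D:1)

Incidence matrix C (rows=places, cols=transitions):
       t0   t1   t2   t3   t4   t5
    A   0   -3    0    2   -3    1
    B   2    1    0   -1    3   -1
    C  -1    0   -1    0   -2    0
    D  -3    0    3    1    0    2

Candidate y = [1, 3, 3, 1]; check y·C column-wise:
  col t0: 1·0 + 3·2 + 3·-1 + 1·-3 = 0
  col t1: 1·-3 + 3·1 + 3·0 + 1·0 = 0
  col t2: 1·0 + 3·0 + 3·-1 + 1·3 = 0
  col t3: 1·2 + 3·-1 + 3·0 + 1·1 = 0
  col t4: 1·-3 + 3·3 + 3·-2 + 1·0 = 0
  col t5: 1·1 + 3·-1 + 3·0 + 1·2 = 0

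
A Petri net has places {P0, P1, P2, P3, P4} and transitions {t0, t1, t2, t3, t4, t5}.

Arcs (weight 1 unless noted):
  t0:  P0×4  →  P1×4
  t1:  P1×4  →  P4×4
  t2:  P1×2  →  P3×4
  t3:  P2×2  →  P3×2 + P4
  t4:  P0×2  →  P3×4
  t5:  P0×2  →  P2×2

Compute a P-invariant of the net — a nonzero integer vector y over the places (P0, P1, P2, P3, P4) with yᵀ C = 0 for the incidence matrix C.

Incidence matrix C (rows=places, cols=transitions):
       t0   t1   t2   t3   t4   t5
   P0  -4    0    0    0   -2   -2
   P1   4   -4   -2    0    0    0
   P2   0    0    0   -2    0    2
   P3   0    0    4    2    4    0
   P4   0    4    0    1    0    0

Candidate y = [2, 2, 2, 1, 2]; check y·C column-wise:
  col t0: 2·-4 + 2·4 + 2·0 + 1·0 + 2·0 = 0
  col t1: 2·0 + 2·-4 + 2·0 + 1·0 + 2·4 = 0
  col t2: 2·0 + 2·-2 + 2·0 + 1·4 + 2·0 = 0
  col t3: 2·0 + 2·0 + 2·-2 + 1·2 + 2·1 = 0
  col t4: 2·-2 + 2·0 + 2·0 + 1·4 + 2·0 = 0
  col t5: 2·-2 + 2·0 + 2·2 + 1·0 + 2·0 = 0

y = (P0:2, P1:2, P2:2, P3:1, P4:2)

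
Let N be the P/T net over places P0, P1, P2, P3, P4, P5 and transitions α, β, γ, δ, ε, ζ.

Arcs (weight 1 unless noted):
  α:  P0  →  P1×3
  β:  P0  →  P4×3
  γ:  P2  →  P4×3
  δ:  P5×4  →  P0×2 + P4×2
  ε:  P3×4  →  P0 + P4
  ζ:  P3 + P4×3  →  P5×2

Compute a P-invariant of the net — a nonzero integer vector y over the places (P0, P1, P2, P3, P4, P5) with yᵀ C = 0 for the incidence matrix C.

y = (P0:3, P1:1, P2:3, P3:1, P4:1, P5:2)

Incidence matrix C (rows=places, cols=transitions):
        α    β    γ    δ    ε    ζ
   P0  -1   -1    0    2    1    0
   P1   3    0    0    0    0    0
   P2   0    0   -1    0    0    0
   P3   0    0    0    0   -4   -1
   P4   0    3    3    2    1   -3
   P5   0    0    0   -4    0    2

Candidate y = [3, 1, 3, 1, 1, 2]; check y·C column-wise:
  col α: 3·-1 + 1·3 + 3·0 + 1·0 + 1·0 + 2·0 = 0
  col β: 3·-1 + 1·0 + 3·0 + 1·0 + 1·3 + 2·0 = 0
  col γ: 3·0 + 1·0 + 3·-1 + 1·0 + 1·3 + 2·0 = 0
  col δ: 3·2 + 1·0 + 3·0 + 1·0 + 1·2 + 2·-4 = 0
  col ε: 3·1 + 1·0 + 3·0 + 1·-4 + 1·1 + 2·0 = 0
  col ζ: 3·0 + 1·0 + 3·0 + 1·-1 + 1·-3 + 2·2 = 0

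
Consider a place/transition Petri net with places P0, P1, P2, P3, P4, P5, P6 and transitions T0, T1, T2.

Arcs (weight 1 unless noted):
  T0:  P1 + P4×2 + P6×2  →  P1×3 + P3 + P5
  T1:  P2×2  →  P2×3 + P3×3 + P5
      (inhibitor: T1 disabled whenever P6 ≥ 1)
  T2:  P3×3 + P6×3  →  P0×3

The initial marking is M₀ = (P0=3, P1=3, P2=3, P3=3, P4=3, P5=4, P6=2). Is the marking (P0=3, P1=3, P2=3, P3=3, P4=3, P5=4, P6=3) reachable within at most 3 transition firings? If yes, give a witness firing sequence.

depth 0: 1 marking
depth 1: 2 markings reached so far
depth 2: 3 markings reached so far
depth 3: 4 markings reached so far
target is not among the 4 markings reachable within 3 steps

NO — not reachable within 3 firings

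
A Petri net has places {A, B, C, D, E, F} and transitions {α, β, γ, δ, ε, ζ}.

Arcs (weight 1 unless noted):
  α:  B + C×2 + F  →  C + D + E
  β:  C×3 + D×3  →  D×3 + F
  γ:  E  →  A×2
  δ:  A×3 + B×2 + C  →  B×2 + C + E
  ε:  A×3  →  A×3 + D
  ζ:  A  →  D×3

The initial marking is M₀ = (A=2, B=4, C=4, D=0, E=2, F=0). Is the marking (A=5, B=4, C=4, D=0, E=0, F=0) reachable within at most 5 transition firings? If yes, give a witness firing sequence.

step 1: fire γ:  (A=2, B=4, C=4, D=0, E=2, F=0) → (A=4, B=4, C=4, D=0, E=1, F=0)
step 2: fire γ:  (A=4, B=4, C=4, D=0, E=1, F=0) → (A=6, B=4, C=4, D=0, E=0, F=0)
step 3: fire δ:  (A=6, B=4, C=4, D=0, E=0, F=0) → (A=3, B=4, C=4, D=0, E=1, F=0)
step 4: fire γ:  (A=3, B=4, C=4, D=0, E=1, F=0) → (A=5, B=4, C=4, D=0, E=0, F=0)

YES — reachable via ⟨γ, γ, δ, γ⟩ (4 firings)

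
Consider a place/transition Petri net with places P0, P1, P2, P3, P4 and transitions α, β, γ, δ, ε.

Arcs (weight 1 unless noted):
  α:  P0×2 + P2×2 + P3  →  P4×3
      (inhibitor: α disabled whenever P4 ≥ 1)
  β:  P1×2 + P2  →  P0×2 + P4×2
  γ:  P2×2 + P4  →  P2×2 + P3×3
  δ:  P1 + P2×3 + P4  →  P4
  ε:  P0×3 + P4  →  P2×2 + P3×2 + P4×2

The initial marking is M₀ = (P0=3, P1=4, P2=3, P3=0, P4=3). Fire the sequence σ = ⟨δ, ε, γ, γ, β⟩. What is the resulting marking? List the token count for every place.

(P0=2, P1=1, P2=1, P3=8, P4=4)

step 1: fire δ:  (P0=3, P1=4, P2=3, P3=0, P4=3) → (P0=3, P1=3, P2=0, P3=0, P4=3)
step 2: fire ε:  (P0=3, P1=3, P2=0, P3=0, P4=3) → (P0=0, P1=3, P2=2, P3=2, P4=4)
step 3: fire γ:  (P0=0, P1=3, P2=2, P3=2, P4=4) → (P0=0, P1=3, P2=2, P3=5, P4=3)
step 4: fire γ:  (P0=0, P1=3, P2=2, P3=5, P4=3) → (P0=0, P1=3, P2=2, P3=8, P4=2)
step 5: fire β:  (P0=0, P1=3, P2=2, P3=8, P4=2) → (P0=2, P1=1, P2=1, P3=8, P4=4)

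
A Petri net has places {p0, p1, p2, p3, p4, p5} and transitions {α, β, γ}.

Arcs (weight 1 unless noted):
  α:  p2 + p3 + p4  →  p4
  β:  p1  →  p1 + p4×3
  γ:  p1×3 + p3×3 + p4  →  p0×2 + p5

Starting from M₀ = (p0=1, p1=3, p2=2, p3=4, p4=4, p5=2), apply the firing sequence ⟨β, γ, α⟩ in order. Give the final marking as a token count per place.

(p0=3, p1=0, p2=1, p3=0, p4=6, p5=3)

step 1: fire β:  (p0=1, p1=3, p2=2, p3=4, p4=4, p5=2) → (p0=1, p1=3, p2=2, p3=4, p4=7, p5=2)
step 2: fire γ:  (p0=1, p1=3, p2=2, p3=4, p4=7, p5=2) → (p0=3, p1=0, p2=2, p3=1, p4=6, p5=3)
step 3: fire α:  (p0=3, p1=0, p2=2, p3=1, p4=6, p5=3) → (p0=3, p1=0, p2=1, p3=0, p4=6, p5=3)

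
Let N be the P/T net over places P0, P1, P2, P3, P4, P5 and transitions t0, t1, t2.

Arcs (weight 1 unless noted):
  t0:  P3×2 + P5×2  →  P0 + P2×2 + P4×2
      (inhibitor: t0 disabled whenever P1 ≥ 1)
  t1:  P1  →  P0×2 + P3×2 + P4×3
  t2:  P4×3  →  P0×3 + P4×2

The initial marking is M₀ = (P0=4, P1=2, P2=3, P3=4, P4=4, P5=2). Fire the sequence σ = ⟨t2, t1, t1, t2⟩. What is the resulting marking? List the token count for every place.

step 1: fire t2:  (P0=4, P1=2, P2=3, P3=4, P4=4, P5=2) → (P0=7, P1=2, P2=3, P3=4, P4=3, P5=2)
step 2: fire t1:  (P0=7, P1=2, P2=3, P3=4, P4=3, P5=2) → (P0=9, P1=1, P2=3, P3=6, P4=6, P5=2)
step 3: fire t1:  (P0=9, P1=1, P2=3, P3=6, P4=6, P5=2) → (P0=11, P1=0, P2=3, P3=8, P4=9, P5=2)
step 4: fire t2:  (P0=11, P1=0, P2=3, P3=8, P4=9, P5=2) → (P0=14, P1=0, P2=3, P3=8, P4=8, P5=2)

(P0=14, P1=0, P2=3, P3=8, P4=8, P5=2)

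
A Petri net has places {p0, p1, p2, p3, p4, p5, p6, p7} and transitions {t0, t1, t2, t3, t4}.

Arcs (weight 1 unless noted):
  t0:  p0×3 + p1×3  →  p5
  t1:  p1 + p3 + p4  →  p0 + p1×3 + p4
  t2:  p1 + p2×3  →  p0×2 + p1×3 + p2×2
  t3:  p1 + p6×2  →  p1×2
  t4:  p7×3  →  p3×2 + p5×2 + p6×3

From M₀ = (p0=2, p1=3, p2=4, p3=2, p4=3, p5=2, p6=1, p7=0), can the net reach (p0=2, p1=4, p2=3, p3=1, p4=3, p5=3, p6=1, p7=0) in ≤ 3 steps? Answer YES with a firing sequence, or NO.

step 1: fire t1:  (p0=2, p1=3, p2=4, p3=2, p4=3, p5=2, p6=1, p7=0) → (p0=3, p1=5, p2=4, p3=1, p4=3, p5=2, p6=1, p7=0)
step 2: fire t0:  (p0=3, p1=5, p2=4, p3=1, p4=3, p5=2, p6=1, p7=0) → (p0=0, p1=2, p2=4, p3=1, p4=3, p5=3, p6=1, p7=0)
step 3: fire t2:  (p0=0, p1=2, p2=4, p3=1, p4=3, p5=3, p6=1, p7=0) → (p0=2, p1=4, p2=3, p3=1, p4=3, p5=3, p6=1, p7=0)

YES — reachable via ⟨t1, t0, t2⟩ (3 firings)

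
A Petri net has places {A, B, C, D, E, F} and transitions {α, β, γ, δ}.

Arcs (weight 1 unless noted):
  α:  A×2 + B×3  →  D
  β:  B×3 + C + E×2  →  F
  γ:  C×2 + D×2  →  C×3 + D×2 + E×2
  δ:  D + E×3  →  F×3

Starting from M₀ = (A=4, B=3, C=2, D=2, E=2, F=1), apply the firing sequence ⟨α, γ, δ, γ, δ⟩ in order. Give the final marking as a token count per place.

step 1: fire α:  (A=4, B=3, C=2, D=2, E=2, F=1) → (A=2, B=0, C=2, D=3, E=2, F=1)
step 2: fire γ:  (A=2, B=0, C=2, D=3, E=2, F=1) → (A=2, B=0, C=3, D=3, E=4, F=1)
step 3: fire δ:  (A=2, B=0, C=3, D=3, E=4, F=1) → (A=2, B=0, C=3, D=2, E=1, F=4)
step 4: fire γ:  (A=2, B=0, C=3, D=2, E=1, F=4) → (A=2, B=0, C=4, D=2, E=3, F=4)
step 5: fire δ:  (A=2, B=0, C=4, D=2, E=3, F=4) → (A=2, B=0, C=4, D=1, E=0, F=7)

(A=2, B=0, C=4, D=1, E=0, F=7)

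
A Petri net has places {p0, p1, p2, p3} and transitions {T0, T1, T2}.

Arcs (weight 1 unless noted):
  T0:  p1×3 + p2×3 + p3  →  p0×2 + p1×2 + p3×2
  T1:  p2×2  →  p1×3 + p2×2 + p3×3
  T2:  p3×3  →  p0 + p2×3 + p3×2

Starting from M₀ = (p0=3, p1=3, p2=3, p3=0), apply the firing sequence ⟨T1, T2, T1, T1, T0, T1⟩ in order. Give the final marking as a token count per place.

step 1: fire T1:  (p0=3, p1=3, p2=3, p3=0) → (p0=3, p1=6, p2=3, p3=3)
step 2: fire T2:  (p0=3, p1=6, p2=3, p3=3) → (p0=4, p1=6, p2=6, p3=2)
step 3: fire T1:  (p0=4, p1=6, p2=6, p3=2) → (p0=4, p1=9, p2=6, p3=5)
step 4: fire T1:  (p0=4, p1=9, p2=6, p3=5) → (p0=4, p1=12, p2=6, p3=8)
step 5: fire T0:  (p0=4, p1=12, p2=6, p3=8) → (p0=6, p1=11, p2=3, p3=9)
step 6: fire T1:  (p0=6, p1=11, p2=3, p3=9) → (p0=6, p1=14, p2=3, p3=12)

(p0=6, p1=14, p2=3, p3=12)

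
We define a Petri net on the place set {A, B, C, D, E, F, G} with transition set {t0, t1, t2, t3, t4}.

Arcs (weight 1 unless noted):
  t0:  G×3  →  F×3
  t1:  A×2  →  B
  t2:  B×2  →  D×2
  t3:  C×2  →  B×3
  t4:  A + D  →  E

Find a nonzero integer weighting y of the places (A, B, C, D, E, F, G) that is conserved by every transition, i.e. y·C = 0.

Incidence matrix C (rows=places, cols=transitions):
       t0   t1   t2   t3   t4
    A   0   -2    0    0   -1
    B   0    1   -2    3    0
    C   0    0    0   -2    0
    D   0    0    2    0   -1
    E   0    0    0    0    1
    F   3    0    0    0    0
    G  -3    0    0    0    0

Candidate y = [1, 2, 3, 2, 3, 0, 0]; check y·C column-wise:
  col t0: 1·0 + 2·0 + 3·0 + 2·0 + 3·0 + 0·3 + 0·-3 = 0
  col t1: 1·-2 + 2·1 + 3·0 + 2·0 + 3·0 = 0
  col t2: 1·0 + 2·-2 + 3·0 + 2·2 + 3·0 = 0
  col t3: 1·0 + 2·3 + 3·-2 + 2·0 + 3·0 = 0
  col t4: 1·-1 + 2·0 + 3·0 + 2·-1 + 3·1 = 0

y = (A:1, B:2, C:3, D:2, E:3, F:0, G:0)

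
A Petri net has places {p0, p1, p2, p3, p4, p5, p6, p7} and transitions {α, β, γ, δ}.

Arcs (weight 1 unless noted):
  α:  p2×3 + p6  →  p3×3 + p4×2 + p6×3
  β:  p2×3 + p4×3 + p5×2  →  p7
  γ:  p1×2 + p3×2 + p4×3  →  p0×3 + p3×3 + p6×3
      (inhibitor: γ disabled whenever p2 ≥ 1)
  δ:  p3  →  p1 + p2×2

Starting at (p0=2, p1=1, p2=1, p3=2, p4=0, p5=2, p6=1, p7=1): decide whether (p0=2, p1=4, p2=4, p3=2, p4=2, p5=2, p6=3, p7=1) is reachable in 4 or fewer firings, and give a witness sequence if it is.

step 1: fire δ:  (p0=2, p1=1, p2=1, p3=2, p4=0, p5=2, p6=1, p7=1) → (p0=2, p1=2, p2=3, p3=1, p4=0, p5=2, p6=1, p7=1)
step 2: fire α:  (p0=2, p1=2, p2=3, p3=1, p4=0, p5=2, p6=1, p7=1) → (p0=2, p1=2, p2=0, p3=4, p4=2, p5=2, p6=3, p7=1)
step 3: fire δ:  (p0=2, p1=2, p2=0, p3=4, p4=2, p5=2, p6=3, p7=1) → (p0=2, p1=3, p2=2, p3=3, p4=2, p5=2, p6=3, p7=1)
step 4: fire δ:  (p0=2, p1=3, p2=2, p3=3, p4=2, p5=2, p6=3, p7=1) → (p0=2, p1=4, p2=4, p3=2, p4=2, p5=2, p6=3, p7=1)

YES — reachable via ⟨δ, α, δ, δ⟩ (4 firings)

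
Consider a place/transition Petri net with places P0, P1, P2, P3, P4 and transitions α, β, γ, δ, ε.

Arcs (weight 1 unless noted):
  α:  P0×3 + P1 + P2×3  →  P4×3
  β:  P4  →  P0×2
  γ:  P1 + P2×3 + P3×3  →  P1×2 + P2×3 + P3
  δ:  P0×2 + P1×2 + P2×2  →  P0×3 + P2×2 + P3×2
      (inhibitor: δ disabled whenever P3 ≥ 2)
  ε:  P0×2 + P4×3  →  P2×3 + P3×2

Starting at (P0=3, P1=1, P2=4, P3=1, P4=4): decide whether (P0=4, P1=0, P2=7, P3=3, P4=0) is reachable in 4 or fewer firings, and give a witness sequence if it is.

step 1: fire β:  (P0=3, P1=1, P2=4, P3=1, P4=4) → (P0=5, P1=1, P2=4, P3=1, P4=3)
step 2: fire ε:  (P0=5, P1=1, P2=4, P3=1, P4=3) → (P0=3, P1=1, P2=7, P3=3, P4=0)
step 3: fire γ:  (P0=3, P1=1, P2=7, P3=3, P4=0) → (P0=3, P1=2, P2=7, P3=1, P4=0)
step 4: fire δ:  (P0=3, P1=2, P2=7, P3=1, P4=0) → (P0=4, P1=0, P2=7, P3=3, P4=0)

YES — reachable via ⟨β, ε, γ, δ⟩ (4 firings)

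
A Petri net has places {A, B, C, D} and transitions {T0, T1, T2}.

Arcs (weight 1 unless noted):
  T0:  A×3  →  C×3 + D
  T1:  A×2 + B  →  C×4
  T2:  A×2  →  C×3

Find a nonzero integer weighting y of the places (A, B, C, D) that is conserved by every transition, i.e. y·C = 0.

y = (A:3, B:2, C:2, D:3)

Incidence matrix C (rows=places, cols=transitions):
       T0   T1   T2
    A  -3   -2   -2
    B   0   -1    0
    C   3    4    3
    D   1    0    0

Candidate y = [3, 2, 2, 3]; check y·C column-wise:
  col T0: 3·-3 + 2·0 + 2·3 + 3·1 = 0
  col T1: 3·-2 + 2·-1 + 2·4 + 3·0 = 0
  col T2: 3·-2 + 2·0 + 2·3 + 3·0 = 0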